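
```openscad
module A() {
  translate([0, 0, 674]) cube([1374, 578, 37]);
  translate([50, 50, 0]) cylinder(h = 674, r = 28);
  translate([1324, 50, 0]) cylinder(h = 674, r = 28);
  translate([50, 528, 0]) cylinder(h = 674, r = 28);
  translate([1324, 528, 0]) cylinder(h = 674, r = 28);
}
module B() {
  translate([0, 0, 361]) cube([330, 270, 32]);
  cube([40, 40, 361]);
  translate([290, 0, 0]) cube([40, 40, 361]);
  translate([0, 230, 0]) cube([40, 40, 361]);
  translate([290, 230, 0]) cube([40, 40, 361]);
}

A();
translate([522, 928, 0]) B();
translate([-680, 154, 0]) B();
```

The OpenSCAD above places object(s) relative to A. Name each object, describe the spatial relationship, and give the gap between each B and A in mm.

Each stool's nearest face is 350 mm from the table's bounding box.

A is a table. B is a stool. Two stools sit around the table at the +y, −x sides. The gap between each stool and the table is 350 mm.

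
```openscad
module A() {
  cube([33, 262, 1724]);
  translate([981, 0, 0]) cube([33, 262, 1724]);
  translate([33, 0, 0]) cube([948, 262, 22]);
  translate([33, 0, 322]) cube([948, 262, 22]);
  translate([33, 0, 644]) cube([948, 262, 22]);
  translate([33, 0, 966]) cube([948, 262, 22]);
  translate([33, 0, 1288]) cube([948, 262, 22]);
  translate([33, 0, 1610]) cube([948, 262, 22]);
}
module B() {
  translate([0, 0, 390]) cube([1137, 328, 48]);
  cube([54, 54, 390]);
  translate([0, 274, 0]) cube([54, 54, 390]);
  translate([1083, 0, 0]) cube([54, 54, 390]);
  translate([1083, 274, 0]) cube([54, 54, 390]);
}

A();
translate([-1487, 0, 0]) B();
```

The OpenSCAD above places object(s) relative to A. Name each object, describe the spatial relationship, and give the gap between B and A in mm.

A is a bookshelf. B is a bench. The bench is on the floor beside the bookshelf on its −x side. The gap between the bench and the bookshelf is 350 mm.

The bench's nearest face is 350 mm from the bookshelf's −x face.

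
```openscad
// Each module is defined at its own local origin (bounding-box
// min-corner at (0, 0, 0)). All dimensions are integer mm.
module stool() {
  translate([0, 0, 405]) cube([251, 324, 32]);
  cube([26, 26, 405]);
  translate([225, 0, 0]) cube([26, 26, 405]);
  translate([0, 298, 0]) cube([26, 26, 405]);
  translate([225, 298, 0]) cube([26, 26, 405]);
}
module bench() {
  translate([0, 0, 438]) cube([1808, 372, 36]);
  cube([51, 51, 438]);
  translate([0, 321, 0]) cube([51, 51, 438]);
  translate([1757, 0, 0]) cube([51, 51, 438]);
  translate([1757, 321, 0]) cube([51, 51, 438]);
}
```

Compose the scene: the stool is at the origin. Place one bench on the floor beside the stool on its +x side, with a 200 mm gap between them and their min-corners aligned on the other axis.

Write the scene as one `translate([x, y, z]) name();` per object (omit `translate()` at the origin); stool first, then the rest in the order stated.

stool();
translate([451, 0, 0]) bench();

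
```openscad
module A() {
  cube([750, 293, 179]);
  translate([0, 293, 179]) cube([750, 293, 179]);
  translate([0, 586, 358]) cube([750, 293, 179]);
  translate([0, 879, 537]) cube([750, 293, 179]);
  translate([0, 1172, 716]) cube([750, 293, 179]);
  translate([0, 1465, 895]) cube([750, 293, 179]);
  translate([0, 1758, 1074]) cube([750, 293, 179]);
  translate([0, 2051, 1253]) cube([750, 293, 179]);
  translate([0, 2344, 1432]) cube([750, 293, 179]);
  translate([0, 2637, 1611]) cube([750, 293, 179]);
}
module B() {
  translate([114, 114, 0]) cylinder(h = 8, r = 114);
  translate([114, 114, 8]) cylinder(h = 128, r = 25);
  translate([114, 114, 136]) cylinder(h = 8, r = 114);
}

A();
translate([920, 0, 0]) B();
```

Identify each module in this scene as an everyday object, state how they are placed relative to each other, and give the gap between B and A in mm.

A is a staircase. B is a spool. The spool is on the floor beside the staircase on its +x side. The gap between the spool and the staircase is 170 mm.

The spool's nearest face is 170 mm from the staircase's +x face.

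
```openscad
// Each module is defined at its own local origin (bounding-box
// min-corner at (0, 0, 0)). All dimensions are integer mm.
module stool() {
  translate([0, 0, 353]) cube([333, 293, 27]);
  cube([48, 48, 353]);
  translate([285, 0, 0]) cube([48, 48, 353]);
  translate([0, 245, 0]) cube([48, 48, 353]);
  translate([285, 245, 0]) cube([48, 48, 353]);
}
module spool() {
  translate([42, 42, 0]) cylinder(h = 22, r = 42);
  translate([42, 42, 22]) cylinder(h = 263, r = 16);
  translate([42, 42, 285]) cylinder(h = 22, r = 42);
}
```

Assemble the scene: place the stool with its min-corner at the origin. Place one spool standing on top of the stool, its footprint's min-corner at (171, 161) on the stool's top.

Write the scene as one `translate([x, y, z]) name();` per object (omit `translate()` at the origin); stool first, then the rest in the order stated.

stool();
translate([171, 161, 380]) spool();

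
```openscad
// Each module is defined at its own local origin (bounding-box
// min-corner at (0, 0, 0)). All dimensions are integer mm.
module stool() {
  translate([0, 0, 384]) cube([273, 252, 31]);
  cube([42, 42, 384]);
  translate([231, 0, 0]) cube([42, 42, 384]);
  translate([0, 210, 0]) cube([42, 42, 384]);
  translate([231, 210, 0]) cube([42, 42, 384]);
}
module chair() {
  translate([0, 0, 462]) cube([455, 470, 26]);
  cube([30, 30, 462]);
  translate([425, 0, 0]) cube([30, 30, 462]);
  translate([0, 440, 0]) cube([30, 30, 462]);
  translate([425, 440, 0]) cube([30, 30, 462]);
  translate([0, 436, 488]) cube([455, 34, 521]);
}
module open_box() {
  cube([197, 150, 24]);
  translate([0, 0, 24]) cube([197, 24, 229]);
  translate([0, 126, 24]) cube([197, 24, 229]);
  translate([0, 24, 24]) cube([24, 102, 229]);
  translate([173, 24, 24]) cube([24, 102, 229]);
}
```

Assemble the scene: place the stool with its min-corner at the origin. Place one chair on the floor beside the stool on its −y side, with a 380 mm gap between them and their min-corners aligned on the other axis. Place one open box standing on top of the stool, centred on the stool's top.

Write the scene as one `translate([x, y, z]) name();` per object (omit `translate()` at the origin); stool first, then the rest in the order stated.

stool();
translate([0, -850, 0]) chair();
translate([38, 51, 415]) open_box();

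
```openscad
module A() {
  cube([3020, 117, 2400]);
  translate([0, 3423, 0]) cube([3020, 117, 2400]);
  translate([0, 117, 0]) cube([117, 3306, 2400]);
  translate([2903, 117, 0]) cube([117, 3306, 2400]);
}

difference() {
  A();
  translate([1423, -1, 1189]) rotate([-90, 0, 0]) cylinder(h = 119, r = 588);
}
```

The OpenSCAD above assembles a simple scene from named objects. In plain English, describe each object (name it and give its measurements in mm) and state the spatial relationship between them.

A is the wall frame of a small rectangular building: four walls, each 2400 mm tall and 117 mm thick, enclosing a footprint 3020 mm (x) by 3540 mm (y) outside-to-outside, with no floor or roof. The front and back walls (the −y and +y sides) span the full width; the two side walls fit between them.

The house frame has a circular hole of radius 588 mm through its front wall, centred at (x = 1423, z = 1189).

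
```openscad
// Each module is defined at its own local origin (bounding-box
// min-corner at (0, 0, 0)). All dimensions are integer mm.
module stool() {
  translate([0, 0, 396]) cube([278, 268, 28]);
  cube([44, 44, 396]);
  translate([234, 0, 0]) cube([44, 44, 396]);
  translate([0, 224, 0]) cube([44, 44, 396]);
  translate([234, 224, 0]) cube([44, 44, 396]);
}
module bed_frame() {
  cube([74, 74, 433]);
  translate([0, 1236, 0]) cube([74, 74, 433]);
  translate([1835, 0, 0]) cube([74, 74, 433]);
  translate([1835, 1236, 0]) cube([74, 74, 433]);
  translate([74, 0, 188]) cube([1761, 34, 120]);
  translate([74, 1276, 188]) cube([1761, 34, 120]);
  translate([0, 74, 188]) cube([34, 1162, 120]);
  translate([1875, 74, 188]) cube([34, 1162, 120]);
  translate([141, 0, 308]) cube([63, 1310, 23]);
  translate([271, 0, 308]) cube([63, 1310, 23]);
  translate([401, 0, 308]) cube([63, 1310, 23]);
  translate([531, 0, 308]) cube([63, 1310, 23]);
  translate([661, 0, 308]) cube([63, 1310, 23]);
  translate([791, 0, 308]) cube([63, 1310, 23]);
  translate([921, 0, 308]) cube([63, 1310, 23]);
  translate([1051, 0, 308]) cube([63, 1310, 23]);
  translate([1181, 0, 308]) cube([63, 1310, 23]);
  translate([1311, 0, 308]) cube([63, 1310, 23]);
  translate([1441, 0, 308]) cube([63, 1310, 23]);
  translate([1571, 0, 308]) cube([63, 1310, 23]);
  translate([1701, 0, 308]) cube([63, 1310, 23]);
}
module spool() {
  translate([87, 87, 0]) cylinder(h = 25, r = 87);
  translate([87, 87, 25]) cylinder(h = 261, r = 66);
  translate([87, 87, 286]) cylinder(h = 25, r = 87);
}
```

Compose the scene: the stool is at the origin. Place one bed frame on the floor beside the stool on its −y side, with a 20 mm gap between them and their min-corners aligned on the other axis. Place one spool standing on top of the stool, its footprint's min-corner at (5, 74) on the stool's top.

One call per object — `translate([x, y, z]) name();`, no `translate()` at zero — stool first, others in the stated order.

stool();
translate([0, -1330, 0]) bed_frame();
translate([5, 74, 424]) spool();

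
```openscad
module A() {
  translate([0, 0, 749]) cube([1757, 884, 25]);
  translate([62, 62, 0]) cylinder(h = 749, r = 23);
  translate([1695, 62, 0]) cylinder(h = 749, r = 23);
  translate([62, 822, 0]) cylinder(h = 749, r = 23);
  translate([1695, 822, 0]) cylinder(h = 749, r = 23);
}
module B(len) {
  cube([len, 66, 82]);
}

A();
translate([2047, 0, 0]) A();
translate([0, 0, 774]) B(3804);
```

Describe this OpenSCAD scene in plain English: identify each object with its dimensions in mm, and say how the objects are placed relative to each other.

A is a rectangular dining table. The top is 1757×884×25 mm with its upper surface at z = 774 mm. It stands on four round legs of 46 mm diameter, each leg's bounding box inset 39 mm from the nearest pair of top edges, running from the floor to the underside of the top.

B is a rectangular beam 3804 mm long (x), 66 mm deep (y), 82 mm thick (z).

The beam spans the tops of two tables placed 290 mm apart, resting at z = 774 mm.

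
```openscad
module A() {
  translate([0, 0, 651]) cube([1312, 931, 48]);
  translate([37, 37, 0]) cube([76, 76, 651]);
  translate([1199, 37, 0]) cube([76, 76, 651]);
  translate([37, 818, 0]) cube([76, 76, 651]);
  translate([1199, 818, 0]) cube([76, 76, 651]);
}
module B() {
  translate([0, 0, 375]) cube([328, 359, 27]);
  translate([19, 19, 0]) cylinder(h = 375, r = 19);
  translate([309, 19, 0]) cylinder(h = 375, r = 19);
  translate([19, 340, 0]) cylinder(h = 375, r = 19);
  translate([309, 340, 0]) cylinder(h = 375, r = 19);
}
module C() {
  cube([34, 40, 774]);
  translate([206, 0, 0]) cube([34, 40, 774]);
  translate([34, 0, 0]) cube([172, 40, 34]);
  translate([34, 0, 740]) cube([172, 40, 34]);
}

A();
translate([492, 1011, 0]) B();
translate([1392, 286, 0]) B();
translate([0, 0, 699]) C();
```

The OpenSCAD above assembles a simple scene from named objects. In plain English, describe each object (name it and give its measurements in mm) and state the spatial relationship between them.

A is a table: top 1312 mm (x) × 931 mm (y), 48 mm thick, upper face at z = 699 mm, on four 76×76 mm square legs, each inset 37 mm from the nearest pair of top edges, running from z = 0 to the bottom of the top.

B is a simple wooden stool: a rectangular seat 328 mm (x) by 359 mm (y), 27 mm thick, top face at z = 402 mm, on four round legs, each 38 mm in diameter. The legs rest on z = 0, each leg's axis is inset half a diameter from the nearest pair of seat edges (so the leg's bounding box is flush with the corner).

C is a rectangular picture frame lying in the x–z plane (depth along y). The opening is 172 mm wide (x) by 706 mm tall (z), surrounded by a border 34 mm wide on all four sides. The frame is 40 mm deep and is made of two full-height vertical stiles with two horizontal rails fitted between them.

Two stools sit around the table at the +y, +x sides. The picture frame is on top of the table.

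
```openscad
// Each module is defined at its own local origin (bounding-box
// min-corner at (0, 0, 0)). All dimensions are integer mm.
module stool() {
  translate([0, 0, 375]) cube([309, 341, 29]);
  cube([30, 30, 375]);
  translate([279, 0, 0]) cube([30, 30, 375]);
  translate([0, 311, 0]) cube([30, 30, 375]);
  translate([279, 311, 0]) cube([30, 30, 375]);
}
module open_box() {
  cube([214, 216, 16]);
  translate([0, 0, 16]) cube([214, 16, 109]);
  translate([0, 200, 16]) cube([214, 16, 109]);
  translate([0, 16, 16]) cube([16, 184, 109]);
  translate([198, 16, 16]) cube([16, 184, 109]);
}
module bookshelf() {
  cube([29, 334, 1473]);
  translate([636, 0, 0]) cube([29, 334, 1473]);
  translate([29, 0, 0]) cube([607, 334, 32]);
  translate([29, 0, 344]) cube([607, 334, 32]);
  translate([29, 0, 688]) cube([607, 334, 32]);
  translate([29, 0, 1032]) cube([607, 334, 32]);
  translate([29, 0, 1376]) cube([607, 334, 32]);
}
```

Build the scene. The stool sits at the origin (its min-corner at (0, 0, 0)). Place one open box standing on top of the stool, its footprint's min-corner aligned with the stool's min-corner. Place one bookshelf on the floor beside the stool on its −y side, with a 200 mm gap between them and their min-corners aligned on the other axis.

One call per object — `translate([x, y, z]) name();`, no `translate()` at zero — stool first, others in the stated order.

stool();
translate([0, 0, 404]) open_box();
translate([0, -534, 0]) bookshelf();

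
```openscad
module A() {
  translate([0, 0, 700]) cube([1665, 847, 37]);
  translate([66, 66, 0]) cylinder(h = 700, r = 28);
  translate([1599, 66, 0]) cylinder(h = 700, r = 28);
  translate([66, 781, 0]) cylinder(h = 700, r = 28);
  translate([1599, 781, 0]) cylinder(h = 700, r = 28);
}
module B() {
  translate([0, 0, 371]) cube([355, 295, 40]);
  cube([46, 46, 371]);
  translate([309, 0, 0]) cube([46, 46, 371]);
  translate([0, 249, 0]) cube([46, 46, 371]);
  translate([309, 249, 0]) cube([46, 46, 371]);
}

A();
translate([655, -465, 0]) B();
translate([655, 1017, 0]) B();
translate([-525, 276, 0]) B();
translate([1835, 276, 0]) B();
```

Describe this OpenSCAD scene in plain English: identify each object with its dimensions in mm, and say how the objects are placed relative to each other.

A is a table: top 1665 mm (x) × 847 mm (y), 37 mm thick, upper face at z = 737 mm, on four round legs of 56 mm diameter, each leg's bounding box inset 38 mm from the nearest pair of top edges, running from z = 0 to the bottom of the top.

B is a four-legged stool. The seat is 355×295 mm, 40 mm thick, top at z = 411 mm. It stands on four square legs, each 46×46 mm in cross-section, from z = 0 to the seat underside, each flush with a corner of the seat.

Four stools sit around the table at the −y, +y, −x, +x sides.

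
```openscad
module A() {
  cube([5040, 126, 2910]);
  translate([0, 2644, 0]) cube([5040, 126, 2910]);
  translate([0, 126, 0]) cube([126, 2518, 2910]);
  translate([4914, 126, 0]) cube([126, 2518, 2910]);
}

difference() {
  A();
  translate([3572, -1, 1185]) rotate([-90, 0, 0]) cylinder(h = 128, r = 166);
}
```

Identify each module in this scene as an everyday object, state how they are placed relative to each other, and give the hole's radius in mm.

The subtracted cylinder has r = 166 mm.

A is a house frame. The house frame has a circular hole through its front wall. The hole's radius is 166 mm.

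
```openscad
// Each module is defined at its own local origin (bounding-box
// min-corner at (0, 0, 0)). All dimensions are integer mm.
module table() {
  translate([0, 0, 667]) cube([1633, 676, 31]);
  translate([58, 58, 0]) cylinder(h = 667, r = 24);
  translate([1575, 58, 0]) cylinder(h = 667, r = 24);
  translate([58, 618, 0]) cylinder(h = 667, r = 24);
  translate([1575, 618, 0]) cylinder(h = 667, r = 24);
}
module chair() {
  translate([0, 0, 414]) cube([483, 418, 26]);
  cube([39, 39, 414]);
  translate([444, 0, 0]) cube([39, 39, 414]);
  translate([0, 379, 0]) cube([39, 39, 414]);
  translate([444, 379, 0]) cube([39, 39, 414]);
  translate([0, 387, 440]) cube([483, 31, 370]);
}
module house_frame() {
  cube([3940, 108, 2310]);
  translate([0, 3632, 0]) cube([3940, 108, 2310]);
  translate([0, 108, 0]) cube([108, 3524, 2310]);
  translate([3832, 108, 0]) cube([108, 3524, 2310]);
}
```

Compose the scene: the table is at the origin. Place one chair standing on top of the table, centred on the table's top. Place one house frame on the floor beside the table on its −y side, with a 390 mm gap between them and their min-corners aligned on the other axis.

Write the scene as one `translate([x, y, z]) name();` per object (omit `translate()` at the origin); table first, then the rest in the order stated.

table();
translate([575, 129, 698]) chair();
translate([0, -4130, 0]) house_frame();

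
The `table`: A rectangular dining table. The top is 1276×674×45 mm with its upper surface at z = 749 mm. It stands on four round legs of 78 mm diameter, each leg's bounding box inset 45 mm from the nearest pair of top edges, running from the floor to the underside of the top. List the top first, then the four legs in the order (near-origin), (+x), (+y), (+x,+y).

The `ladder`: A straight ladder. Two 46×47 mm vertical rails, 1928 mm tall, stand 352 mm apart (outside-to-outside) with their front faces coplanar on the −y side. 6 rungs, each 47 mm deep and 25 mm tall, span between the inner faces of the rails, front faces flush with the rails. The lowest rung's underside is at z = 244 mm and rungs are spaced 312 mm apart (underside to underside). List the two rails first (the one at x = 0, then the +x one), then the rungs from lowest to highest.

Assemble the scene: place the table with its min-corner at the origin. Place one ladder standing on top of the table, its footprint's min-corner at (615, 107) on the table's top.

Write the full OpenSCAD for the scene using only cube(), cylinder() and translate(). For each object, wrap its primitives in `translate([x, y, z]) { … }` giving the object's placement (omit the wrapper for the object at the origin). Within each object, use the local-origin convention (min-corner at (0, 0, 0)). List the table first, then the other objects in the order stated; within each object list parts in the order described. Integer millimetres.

translate([0, 0, 704]) cube([1276, 674, 45]);
translate([84, 84, 0]) cylinder(h = 704, r = 39);
translate([1192, 84, 0]) cylinder(h = 704, r = 39);
translate([84, 590, 0]) cylinder(h = 704, r = 39);
translate([1192, 590, 0]) cylinder(h = 704, r = 39);
translate([615, 107, 749]) {
  cube([46, 47, 1928]);
  translate([306, 0, 0]) cube([46, 47, 1928]);
  translate([46, 0, 244]) cube([260, 47, 25]);
  translate([46, 0, 556]) cube([260, 47, 25]);
  translate([46, 0, 868]) cube([260, 47, 25]);
  translate([46, 0, 1180]) cube([260, 47, 25]);
  translate([46, 0, 1492]) cube([260, 47, 25]);
  translate([46, 0, 1804]) cube([260, 47, 25]);
}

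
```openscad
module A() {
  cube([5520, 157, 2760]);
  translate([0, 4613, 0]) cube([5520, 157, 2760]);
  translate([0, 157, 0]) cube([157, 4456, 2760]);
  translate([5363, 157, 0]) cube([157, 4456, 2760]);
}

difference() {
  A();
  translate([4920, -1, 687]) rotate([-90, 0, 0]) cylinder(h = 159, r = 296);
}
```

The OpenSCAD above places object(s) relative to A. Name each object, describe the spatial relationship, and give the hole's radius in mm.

The subtracted cylinder has r = 296 mm.

A is a house frame. The house frame has a circular hole through its front wall. The hole's radius is 296 mm.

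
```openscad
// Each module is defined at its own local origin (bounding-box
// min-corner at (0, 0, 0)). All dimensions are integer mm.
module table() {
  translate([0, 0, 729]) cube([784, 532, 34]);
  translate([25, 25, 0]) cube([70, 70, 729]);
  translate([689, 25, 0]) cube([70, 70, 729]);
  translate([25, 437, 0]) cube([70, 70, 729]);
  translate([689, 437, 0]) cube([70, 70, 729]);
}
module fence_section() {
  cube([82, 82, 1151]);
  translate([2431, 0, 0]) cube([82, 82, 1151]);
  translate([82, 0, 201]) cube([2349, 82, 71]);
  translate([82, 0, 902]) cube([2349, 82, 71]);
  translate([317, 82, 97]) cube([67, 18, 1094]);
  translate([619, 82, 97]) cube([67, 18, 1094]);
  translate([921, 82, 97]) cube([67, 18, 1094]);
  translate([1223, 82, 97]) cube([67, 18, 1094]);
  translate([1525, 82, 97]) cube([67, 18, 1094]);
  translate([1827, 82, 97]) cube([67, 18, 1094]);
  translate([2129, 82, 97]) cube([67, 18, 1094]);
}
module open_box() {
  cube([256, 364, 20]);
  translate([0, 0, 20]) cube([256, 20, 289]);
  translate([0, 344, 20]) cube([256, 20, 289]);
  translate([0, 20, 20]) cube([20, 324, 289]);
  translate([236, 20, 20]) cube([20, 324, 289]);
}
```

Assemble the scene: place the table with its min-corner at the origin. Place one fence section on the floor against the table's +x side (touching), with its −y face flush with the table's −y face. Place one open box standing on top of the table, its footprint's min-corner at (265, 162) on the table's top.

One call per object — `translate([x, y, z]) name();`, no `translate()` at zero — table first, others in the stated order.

table();
translate([784, 0, 0]) fence_section();
translate([265, 162, 763]) open_box();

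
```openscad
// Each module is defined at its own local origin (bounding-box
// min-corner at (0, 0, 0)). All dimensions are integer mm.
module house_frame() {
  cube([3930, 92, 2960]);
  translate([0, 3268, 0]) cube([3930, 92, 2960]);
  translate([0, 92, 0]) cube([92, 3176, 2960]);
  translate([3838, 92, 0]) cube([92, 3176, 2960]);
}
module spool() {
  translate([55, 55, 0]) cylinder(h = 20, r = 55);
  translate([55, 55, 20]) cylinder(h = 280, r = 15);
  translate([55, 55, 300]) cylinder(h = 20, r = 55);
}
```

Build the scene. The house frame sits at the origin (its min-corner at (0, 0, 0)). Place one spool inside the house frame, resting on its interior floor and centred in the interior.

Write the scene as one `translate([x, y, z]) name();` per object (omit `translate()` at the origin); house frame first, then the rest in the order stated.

house_frame();
translate([1910, 1625, 0]) spool();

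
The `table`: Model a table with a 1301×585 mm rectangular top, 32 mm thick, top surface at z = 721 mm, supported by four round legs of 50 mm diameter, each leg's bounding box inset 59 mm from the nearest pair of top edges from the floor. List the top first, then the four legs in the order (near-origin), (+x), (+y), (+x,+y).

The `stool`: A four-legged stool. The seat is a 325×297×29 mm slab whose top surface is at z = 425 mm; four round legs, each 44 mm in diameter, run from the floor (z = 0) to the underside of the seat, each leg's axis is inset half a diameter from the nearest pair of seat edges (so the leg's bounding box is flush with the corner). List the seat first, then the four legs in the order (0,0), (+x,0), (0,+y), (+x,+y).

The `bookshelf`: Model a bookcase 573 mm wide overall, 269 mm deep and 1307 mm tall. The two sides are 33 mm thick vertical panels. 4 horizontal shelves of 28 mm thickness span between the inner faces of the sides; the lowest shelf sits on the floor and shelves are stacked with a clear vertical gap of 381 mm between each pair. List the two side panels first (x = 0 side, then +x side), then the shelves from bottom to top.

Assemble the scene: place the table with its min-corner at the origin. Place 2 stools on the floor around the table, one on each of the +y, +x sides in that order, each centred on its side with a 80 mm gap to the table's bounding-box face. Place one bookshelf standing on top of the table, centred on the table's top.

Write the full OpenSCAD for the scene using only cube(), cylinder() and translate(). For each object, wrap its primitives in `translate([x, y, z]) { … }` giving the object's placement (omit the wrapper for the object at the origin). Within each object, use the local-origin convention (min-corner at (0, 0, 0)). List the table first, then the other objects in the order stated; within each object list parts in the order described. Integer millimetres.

translate([0, 0, 689]) cube([1301, 585, 32]);
translate([84, 84, 0]) cylinder(h = 689, r = 25);
translate([1217, 84, 0]) cylinder(h = 689, r = 25);
translate([84, 501, 0]) cylinder(h = 689, r = 25);
translate([1217, 501, 0]) cylinder(h = 689, r = 25);
translate([488, 665, 0]) {
  translate([0, 0, 396]) cube([325, 297, 29]);
  translate([22, 22, 0]) cylinder(h = 396, r = 22);
  translate([303, 22, 0]) cylinder(h = 396, r = 22);
  translate([22, 275, 0]) cylinder(h = 396, r = 22);
  translate([303, 275, 0]) cylinder(h = 396, r = 22);
}
translate([1381, 144, 0]) {
  translate([0, 0, 396]) cube([325, 297, 29]);
  translate([22, 22, 0]) cylinder(h = 396, r = 22);
  translate([303, 22, 0]) cylinder(h = 396, r = 22);
  translate([22, 275, 0]) cylinder(h = 396, r = 22);
  translate([303, 275, 0]) cylinder(h = 396, r = 22);
}
translate([364, 158, 721]) {
  cube([33, 269, 1307]);
  translate([540, 0, 0]) cube([33, 269, 1307]);
  translate([33, 0, 0]) cube([507, 269, 28]);
  translate([33, 0, 409]) cube([507, 269, 28]);
  translate([33, 0, 818]) cube([507, 269, 28]);
  translate([33, 0, 1227]) cube([507, 269, 28]);
}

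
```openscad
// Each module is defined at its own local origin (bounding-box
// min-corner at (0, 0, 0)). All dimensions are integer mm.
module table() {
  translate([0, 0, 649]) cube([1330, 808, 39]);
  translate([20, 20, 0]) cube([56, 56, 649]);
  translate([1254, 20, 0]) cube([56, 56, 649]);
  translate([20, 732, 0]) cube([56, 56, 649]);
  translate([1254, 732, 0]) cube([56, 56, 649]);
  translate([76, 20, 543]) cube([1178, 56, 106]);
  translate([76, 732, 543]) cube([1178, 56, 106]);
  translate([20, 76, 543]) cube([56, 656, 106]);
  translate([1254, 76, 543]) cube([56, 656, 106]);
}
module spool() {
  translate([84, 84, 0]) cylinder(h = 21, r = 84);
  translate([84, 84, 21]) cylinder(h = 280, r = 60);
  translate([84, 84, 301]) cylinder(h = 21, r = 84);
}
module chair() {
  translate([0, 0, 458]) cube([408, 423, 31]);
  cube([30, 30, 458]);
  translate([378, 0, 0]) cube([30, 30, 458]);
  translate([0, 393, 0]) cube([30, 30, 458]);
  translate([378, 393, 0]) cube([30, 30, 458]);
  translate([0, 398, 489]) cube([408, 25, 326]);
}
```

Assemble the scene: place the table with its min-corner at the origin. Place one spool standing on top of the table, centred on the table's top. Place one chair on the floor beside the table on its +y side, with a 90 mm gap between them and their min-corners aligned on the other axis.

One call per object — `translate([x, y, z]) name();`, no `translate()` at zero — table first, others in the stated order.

table();
translate([581, 320, 688]) spool();
translate([0, 898, 0]) chair();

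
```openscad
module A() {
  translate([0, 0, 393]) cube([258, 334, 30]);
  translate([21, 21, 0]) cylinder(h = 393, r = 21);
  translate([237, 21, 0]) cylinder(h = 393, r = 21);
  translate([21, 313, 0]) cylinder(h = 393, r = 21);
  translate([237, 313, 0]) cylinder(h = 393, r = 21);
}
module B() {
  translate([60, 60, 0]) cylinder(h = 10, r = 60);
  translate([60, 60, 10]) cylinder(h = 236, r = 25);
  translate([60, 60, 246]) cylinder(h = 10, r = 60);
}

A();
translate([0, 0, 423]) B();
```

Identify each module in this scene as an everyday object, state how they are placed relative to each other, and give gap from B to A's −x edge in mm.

A is a stool. B is a spool. The spool is on top of the stool. The gap from the spool to the stool's −x edge is 0 mm.

The spool's min-x is at 0; the stool's min-x is 0; gap = 0 mm.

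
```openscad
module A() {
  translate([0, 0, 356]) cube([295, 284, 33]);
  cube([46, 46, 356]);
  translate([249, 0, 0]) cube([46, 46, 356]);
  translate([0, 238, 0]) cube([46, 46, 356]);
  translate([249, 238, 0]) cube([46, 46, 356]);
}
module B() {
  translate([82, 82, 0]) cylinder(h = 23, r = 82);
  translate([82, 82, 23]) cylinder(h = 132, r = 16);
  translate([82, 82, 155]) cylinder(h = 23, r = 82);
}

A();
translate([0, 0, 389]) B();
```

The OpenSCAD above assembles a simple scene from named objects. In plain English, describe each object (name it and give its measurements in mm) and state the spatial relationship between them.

A is a four-legged stool. The seat is a 295×284×33 mm slab whose top surface is at z = 389 mm; four square legs, each 46×46 mm in cross-section, run from the floor (z = 0) to the underside of the seat, each flush with a corner of the seat.

B is a spool: two coaxial disc flanges of radius 82 mm and thickness 23 mm, joined by a core cylinder of radius 16 mm and height 132 mm. The lower flange rests on z = 0 and the three cylinders share a vertical axis.

The spool is on top of the stool.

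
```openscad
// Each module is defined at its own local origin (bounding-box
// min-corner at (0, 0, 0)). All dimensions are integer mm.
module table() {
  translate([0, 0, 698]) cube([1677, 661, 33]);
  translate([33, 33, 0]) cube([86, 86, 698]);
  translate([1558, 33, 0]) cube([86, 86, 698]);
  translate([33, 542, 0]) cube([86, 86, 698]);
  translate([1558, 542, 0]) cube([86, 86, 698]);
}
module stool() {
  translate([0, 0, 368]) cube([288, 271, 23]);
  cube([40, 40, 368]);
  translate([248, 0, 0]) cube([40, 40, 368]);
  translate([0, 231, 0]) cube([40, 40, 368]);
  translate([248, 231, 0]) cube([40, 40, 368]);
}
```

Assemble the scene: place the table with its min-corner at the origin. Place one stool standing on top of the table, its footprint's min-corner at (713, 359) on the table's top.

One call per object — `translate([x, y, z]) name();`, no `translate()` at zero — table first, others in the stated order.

table();
translate([713, 359, 731]) stool();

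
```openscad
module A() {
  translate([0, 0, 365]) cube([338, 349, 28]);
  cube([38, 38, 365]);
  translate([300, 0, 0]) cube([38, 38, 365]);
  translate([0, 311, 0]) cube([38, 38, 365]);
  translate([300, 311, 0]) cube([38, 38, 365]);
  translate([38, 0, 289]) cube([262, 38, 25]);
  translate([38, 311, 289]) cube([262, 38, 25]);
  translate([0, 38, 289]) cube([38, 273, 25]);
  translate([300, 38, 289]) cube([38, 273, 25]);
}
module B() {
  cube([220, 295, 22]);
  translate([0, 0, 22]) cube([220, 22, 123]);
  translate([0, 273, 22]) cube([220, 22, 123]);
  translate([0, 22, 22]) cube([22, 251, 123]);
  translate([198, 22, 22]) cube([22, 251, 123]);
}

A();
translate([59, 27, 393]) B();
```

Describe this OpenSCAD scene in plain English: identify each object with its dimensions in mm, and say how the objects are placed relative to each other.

A is a simple wooden stool: a rectangular seat 338 mm (x) by 349 mm (y), 28 mm thick, top face at z = 393 mm, on four square legs, each 38×38 mm in cross-section. The legs rest on z = 0, each flush with a corner of the seat. Four stretchers, 38 mm wide and 25 mm tall, connect adjacent legs with their undersides at z = 289 mm, each running between the inner faces of the legs it joins and aligned with the legs' outer faces on the other axis.

B is an open storage box with external size 220×295×145 mm and wall thickness 22 mm (the base is also 22 mm thick). The base covers the whole footprint; the four walls stand on the base, with the y-facing walls full-width and the x-facing walls fitting between their inner faces.

The open box is on top of the stool, centred.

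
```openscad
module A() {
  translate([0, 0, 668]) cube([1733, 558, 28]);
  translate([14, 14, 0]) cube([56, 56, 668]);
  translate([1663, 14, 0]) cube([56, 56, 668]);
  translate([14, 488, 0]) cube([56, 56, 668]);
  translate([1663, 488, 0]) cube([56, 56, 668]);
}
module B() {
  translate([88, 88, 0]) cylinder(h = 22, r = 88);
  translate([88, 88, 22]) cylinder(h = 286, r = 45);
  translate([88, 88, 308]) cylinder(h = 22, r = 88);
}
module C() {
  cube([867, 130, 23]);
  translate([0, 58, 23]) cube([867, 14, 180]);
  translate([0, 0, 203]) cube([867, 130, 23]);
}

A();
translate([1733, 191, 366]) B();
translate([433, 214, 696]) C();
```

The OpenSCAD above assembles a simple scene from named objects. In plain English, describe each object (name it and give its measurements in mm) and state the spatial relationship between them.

A is a rectangular dining table. The top is 1733×558×28 mm with its upper surface at z = 696 mm. It stands on four 56×56 mm square legs, each inset 14 mm from the nearest pair of top edges, running from the floor to the underside of the top.

B is a spool: two coaxial disc flanges of radius 88 mm and thickness 22 mm, joined by a core cylinder of radius 45 mm and height 286 mm. The lower flange rests on z = 0 and the three cylinders share a vertical axis.

C is an I-beam lying along x, 867 mm long. Overall section height 226 mm. Two flanges 130 mm wide (y) and 23 mm thick, one on the floor and one at the top; a web 14 mm thick runs between them, centred on the flange width.

The spool is beside the table with their tops flush at z = 696. The I-beam is on top of the table, centred.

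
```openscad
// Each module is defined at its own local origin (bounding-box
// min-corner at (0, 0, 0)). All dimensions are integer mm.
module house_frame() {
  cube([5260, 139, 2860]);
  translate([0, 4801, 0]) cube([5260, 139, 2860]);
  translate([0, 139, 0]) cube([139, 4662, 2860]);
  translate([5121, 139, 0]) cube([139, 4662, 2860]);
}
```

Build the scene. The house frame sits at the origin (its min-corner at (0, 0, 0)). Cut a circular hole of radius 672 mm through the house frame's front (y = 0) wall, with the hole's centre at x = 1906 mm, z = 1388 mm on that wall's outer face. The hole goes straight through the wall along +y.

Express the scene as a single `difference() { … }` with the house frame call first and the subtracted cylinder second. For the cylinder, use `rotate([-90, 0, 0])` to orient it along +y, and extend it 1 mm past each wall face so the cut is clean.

difference() {
  house_frame();
  translate([1906, -1, 1388]) rotate([-90, 0, 0]) cylinder(h = 141, r = 672);
}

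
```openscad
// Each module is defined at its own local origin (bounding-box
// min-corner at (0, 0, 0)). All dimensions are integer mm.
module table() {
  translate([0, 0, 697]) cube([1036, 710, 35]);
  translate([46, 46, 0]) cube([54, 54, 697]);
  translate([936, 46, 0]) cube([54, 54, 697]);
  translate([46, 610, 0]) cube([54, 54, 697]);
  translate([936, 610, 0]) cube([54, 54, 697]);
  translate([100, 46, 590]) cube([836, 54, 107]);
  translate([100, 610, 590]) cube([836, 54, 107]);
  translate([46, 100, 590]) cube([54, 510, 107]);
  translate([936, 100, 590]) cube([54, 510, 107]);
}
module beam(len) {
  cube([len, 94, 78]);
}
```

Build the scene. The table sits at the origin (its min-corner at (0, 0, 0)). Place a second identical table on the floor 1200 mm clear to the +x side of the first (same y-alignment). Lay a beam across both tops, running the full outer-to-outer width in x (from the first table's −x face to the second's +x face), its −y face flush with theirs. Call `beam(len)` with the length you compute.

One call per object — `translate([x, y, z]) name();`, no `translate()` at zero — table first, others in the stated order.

table();
translate([2236, 0, 0]) table();
translate([0, 0, 732]) beam(3272);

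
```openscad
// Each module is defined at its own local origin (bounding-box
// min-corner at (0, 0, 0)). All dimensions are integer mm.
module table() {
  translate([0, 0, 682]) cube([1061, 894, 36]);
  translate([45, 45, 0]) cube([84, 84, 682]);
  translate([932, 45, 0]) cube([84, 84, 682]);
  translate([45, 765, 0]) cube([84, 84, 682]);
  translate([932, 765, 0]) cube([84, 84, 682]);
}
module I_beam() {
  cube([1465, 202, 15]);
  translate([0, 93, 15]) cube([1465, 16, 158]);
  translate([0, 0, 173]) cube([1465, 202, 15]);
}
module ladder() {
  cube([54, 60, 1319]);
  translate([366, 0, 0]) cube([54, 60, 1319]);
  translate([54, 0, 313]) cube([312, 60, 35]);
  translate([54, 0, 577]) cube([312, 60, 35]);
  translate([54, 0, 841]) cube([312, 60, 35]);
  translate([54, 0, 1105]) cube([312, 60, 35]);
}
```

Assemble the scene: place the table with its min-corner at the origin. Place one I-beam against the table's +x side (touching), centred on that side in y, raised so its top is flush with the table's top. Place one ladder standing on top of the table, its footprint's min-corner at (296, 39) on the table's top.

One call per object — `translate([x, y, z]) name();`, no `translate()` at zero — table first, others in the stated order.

table();
translate([1061, 346, 530]) I_beam();
translate([296, 39, 718]) ladder();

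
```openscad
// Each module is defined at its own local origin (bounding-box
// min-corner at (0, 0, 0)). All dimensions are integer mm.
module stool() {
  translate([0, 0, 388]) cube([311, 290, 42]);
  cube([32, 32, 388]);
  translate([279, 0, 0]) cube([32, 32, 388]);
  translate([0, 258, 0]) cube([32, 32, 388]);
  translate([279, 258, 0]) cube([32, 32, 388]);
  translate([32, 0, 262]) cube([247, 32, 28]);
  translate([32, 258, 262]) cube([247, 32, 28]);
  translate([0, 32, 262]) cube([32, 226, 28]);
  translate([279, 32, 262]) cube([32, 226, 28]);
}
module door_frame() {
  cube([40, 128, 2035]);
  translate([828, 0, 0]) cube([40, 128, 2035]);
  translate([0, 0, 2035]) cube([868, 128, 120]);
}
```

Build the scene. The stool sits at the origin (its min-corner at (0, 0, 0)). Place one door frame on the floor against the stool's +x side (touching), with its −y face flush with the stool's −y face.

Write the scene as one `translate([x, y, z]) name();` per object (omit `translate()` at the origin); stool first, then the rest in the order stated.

stool();
translate([311, 0, 0]) door_frame();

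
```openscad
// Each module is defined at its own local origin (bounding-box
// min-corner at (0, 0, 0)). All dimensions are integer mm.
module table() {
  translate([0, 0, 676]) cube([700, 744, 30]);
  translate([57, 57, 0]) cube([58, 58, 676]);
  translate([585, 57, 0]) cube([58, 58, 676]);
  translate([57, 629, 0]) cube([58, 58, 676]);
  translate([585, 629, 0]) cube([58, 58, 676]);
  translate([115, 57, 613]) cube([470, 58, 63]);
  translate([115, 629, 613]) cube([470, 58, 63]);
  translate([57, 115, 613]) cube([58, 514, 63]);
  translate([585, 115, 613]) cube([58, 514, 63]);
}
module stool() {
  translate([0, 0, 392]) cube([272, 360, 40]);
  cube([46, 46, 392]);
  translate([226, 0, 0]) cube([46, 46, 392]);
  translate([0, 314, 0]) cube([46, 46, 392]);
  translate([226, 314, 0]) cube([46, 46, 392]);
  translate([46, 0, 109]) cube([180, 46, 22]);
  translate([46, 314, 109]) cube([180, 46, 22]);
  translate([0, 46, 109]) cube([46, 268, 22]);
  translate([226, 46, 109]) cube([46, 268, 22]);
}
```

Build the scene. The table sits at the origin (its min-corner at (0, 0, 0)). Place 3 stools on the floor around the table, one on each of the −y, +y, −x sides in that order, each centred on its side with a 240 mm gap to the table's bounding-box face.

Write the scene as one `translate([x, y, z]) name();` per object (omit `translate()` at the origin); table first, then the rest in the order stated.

table();
translate([214, -600, 0]) stool();
translate([214, 984, 0]) stool();
translate([-512, 192, 0]) stool();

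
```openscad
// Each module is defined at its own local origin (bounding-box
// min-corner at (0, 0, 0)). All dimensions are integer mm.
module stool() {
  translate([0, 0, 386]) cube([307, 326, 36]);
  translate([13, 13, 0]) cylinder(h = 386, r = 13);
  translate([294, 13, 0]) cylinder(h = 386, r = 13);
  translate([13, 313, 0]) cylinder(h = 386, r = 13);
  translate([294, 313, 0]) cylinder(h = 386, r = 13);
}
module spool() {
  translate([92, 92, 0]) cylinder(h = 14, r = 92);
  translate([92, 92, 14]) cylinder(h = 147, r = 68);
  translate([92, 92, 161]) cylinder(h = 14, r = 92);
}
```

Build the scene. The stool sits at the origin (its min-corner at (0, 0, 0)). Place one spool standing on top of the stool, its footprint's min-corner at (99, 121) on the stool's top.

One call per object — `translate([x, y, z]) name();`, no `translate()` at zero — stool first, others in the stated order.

stool();
translate([99, 121, 422]) spool();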